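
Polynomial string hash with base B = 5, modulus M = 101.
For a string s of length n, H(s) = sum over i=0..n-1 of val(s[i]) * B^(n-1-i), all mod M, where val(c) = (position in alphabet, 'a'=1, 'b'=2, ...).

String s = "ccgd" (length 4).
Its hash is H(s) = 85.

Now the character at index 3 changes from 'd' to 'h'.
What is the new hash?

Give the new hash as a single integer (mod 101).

val('d') = 4, val('h') = 8
Position k = 3, exponent = n-1-k = 0
B^0 mod M = 5^0 mod 101 = 1
Delta = (8 - 4) * 1 mod 101 = 4
New hash = (85 + 4) mod 101 = 89

Answer: 89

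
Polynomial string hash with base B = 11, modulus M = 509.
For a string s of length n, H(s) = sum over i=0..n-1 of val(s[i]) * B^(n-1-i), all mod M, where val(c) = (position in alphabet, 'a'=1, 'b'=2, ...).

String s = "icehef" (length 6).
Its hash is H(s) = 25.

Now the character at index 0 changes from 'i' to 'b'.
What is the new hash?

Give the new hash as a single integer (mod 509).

val('i') = 9, val('b') = 2
Position k = 0, exponent = n-1-k = 5
B^5 mod M = 11^5 mod 509 = 207
Delta = (2 - 9) * 207 mod 509 = 78
New hash = (25 + 78) mod 509 = 103

Answer: 103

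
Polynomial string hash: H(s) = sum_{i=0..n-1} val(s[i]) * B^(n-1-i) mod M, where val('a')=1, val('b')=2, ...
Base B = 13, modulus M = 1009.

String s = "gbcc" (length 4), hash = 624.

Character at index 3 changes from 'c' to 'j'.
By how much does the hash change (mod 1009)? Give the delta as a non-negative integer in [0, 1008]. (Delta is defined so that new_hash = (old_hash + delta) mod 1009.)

Delta formula: (val(new) - val(old)) * B^(n-1-k) mod M
  val('j') - val('c') = 10 - 3 = 7
  B^(n-1-k) = 13^0 mod 1009 = 1
  Delta = 7 * 1 mod 1009 = 7

Answer: 7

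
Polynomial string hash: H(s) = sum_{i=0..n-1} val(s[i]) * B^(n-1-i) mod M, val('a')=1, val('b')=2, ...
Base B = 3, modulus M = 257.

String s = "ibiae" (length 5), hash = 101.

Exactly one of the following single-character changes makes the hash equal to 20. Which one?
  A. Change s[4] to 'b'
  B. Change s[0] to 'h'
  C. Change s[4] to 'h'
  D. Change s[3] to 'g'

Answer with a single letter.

Option A: s[4]='e'->'b', delta=(2-5)*3^0 mod 257 = 254, hash=101+254 mod 257 = 98
Option B: s[0]='i'->'h', delta=(8-9)*3^4 mod 257 = 176, hash=101+176 mod 257 = 20 <-- target
Option C: s[4]='e'->'h', delta=(8-5)*3^0 mod 257 = 3, hash=101+3 mod 257 = 104
Option D: s[3]='a'->'g', delta=(7-1)*3^1 mod 257 = 18, hash=101+18 mod 257 = 119

Answer: B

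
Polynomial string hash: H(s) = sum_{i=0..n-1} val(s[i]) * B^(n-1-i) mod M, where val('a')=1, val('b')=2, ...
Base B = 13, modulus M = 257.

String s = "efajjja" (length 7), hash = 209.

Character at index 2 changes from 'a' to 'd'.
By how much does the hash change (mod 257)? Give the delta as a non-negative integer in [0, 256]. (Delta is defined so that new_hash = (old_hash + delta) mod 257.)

Answer: 102

Derivation:
Delta formula: (val(new) - val(old)) * B^(n-1-k) mod M
  val('d') - val('a') = 4 - 1 = 3
  B^(n-1-k) = 13^4 mod 257 = 34
  Delta = 3 * 34 mod 257 = 102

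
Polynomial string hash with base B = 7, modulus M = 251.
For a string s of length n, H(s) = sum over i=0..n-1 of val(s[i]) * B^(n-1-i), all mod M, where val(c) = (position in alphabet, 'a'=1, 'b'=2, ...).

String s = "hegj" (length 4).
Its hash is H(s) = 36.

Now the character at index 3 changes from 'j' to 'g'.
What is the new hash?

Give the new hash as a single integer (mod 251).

val('j') = 10, val('g') = 7
Position k = 3, exponent = n-1-k = 0
B^0 mod M = 7^0 mod 251 = 1
Delta = (7 - 10) * 1 mod 251 = 248
New hash = (36 + 248) mod 251 = 33

Answer: 33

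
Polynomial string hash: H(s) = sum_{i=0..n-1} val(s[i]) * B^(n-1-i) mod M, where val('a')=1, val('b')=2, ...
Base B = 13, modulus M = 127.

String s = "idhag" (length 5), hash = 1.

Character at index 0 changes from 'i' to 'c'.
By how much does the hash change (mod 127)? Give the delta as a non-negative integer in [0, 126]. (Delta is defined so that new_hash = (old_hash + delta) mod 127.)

Delta formula: (val(new) - val(old)) * B^(n-1-k) mod M
  val('c') - val('i') = 3 - 9 = -6
  B^(n-1-k) = 13^4 mod 127 = 113
  Delta = -6 * 113 mod 127 = 84

Answer: 84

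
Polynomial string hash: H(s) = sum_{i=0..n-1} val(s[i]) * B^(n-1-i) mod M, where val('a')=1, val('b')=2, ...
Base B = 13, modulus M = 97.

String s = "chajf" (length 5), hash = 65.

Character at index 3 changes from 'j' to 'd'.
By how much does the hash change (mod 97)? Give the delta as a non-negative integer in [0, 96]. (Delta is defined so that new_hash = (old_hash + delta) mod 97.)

Answer: 19

Derivation:
Delta formula: (val(new) - val(old)) * B^(n-1-k) mod M
  val('d') - val('j') = 4 - 10 = -6
  B^(n-1-k) = 13^1 mod 97 = 13
  Delta = -6 * 13 mod 97 = 19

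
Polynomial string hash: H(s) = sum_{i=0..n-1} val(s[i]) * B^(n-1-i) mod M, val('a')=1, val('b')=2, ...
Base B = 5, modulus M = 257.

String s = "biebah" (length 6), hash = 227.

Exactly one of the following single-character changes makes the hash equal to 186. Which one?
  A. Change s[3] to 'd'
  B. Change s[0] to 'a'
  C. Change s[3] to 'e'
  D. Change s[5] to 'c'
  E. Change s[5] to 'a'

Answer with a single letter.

Option A: s[3]='b'->'d', delta=(4-2)*5^2 mod 257 = 50, hash=227+50 mod 257 = 20
Option B: s[0]='b'->'a', delta=(1-2)*5^5 mod 257 = 216, hash=227+216 mod 257 = 186 <-- target
Option C: s[3]='b'->'e', delta=(5-2)*5^2 mod 257 = 75, hash=227+75 mod 257 = 45
Option D: s[5]='h'->'c', delta=(3-8)*5^0 mod 257 = 252, hash=227+252 mod 257 = 222
Option E: s[5]='h'->'a', delta=(1-8)*5^0 mod 257 = 250, hash=227+250 mod 257 = 220

Answer: B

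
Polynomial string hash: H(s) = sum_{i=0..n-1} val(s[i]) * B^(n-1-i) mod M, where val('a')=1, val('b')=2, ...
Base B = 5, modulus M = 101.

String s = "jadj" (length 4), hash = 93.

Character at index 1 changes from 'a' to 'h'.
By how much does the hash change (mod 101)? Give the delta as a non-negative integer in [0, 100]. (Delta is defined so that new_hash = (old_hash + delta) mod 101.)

Answer: 74

Derivation:
Delta formula: (val(new) - val(old)) * B^(n-1-k) mod M
  val('h') - val('a') = 8 - 1 = 7
  B^(n-1-k) = 5^2 mod 101 = 25
  Delta = 7 * 25 mod 101 = 74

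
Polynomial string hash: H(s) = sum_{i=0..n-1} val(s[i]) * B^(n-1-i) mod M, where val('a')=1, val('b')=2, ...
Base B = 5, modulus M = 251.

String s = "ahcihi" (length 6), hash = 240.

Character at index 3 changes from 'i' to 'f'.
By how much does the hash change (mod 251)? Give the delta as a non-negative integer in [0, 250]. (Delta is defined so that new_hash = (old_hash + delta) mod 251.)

Delta formula: (val(new) - val(old)) * B^(n-1-k) mod M
  val('f') - val('i') = 6 - 9 = -3
  B^(n-1-k) = 5^2 mod 251 = 25
  Delta = -3 * 25 mod 251 = 176

Answer: 176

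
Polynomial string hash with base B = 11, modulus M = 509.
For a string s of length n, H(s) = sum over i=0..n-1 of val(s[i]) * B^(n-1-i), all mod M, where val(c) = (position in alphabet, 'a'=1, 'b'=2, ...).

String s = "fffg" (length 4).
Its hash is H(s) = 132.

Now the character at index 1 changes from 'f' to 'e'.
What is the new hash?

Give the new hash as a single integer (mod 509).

val('f') = 6, val('e') = 5
Position k = 1, exponent = n-1-k = 2
B^2 mod M = 11^2 mod 509 = 121
Delta = (5 - 6) * 121 mod 509 = 388
New hash = (132 + 388) mod 509 = 11

Answer: 11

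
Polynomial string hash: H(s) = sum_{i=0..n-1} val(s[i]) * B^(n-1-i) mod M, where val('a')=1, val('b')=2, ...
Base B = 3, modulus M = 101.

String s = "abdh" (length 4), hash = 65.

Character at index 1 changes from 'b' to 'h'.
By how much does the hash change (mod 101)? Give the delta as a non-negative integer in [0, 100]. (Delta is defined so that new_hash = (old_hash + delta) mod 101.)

Answer: 54

Derivation:
Delta formula: (val(new) - val(old)) * B^(n-1-k) mod M
  val('h') - val('b') = 8 - 2 = 6
  B^(n-1-k) = 3^2 mod 101 = 9
  Delta = 6 * 9 mod 101 = 54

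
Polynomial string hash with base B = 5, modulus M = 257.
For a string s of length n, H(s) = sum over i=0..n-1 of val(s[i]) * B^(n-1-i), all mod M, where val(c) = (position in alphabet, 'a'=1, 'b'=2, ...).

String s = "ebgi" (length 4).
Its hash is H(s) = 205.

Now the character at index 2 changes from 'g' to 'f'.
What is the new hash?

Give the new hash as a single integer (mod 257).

val('g') = 7, val('f') = 6
Position k = 2, exponent = n-1-k = 1
B^1 mod M = 5^1 mod 257 = 5
Delta = (6 - 7) * 5 mod 257 = 252
New hash = (205 + 252) mod 257 = 200

Answer: 200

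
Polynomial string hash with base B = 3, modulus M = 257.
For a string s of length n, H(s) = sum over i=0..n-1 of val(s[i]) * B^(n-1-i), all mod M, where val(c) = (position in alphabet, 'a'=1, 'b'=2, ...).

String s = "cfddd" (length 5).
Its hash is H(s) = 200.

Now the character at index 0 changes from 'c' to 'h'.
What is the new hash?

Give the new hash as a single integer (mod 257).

val('c') = 3, val('h') = 8
Position k = 0, exponent = n-1-k = 4
B^4 mod M = 3^4 mod 257 = 81
Delta = (8 - 3) * 81 mod 257 = 148
New hash = (200 + 148) mod 257 = 91

Answer: 91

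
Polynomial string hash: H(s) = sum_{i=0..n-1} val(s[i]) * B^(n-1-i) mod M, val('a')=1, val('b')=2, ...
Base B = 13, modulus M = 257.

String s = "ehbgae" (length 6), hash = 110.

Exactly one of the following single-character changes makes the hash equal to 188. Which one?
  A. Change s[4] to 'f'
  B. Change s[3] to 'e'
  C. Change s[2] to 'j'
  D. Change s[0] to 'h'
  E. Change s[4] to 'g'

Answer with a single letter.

Option A: s[4]='a'->'f', delta=(6-1)*13^1 mod 257 = 65, hash=110+65 mod 257 = 175
Option B: s[3]='g'->'e', delta=(5-7)*13^2 mod 257 = 176, hash=110+176 mod 257 = 29
Option C: s[2]='b'->'j', delta=(10-2)*13^3 mod 257 = 100, hash=110+100 mod 257 = 210
Option D: s[0]='e'->'h', delta=(8-5)*13^5 mod 257 = 41, hash=110+41 mod 257 = 151
Option E: s[4]='a'->'g', delta=(7-1)*13^1 mod 257 = 78, hash=110+78 mod 257 = 188 <-- target

Answer: E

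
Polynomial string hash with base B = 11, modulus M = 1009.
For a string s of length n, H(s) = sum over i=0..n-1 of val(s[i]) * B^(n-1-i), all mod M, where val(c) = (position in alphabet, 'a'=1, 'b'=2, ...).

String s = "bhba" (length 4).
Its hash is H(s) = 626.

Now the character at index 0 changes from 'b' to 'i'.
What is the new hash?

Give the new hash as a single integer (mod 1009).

Answer: 862

Derivation:
val('b') = 2, val('i') = 9
Position k = 0, exponent = n-1-k = 3
B^3 mod M = 11^3 mod 1009 = 322
Delta = (9 - 2) * 322 mod 1009 = 236
New hash = (626 + 236) mod 1009 = 862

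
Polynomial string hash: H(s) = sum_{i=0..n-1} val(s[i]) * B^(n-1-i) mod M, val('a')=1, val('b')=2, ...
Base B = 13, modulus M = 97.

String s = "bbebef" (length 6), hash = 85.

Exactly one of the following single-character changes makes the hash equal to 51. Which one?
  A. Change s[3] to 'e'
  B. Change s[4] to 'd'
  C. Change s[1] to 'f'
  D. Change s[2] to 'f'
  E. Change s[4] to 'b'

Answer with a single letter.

Option A: s[3]='b'->'e', delta=(5-2)*13^2 mod 97 = 22, hash=85+22 mod 97 = 10
Option B: s[4]='e'->'d', delta=(4-5)*13^1 mod 97 = 84, hash=85+84 mod 97 = 72
Option C: s[1]='b'->'f', delta=(6-2)*13^4 mod 97 = 75, hash=85+75 mod 97 = 63
Option D: s[2]='e'->'f', delta=(6-5)*13^3 mod 97 = 63, hash=85+63 mod 97 = 51 <-- target
Option E: s[4]='e'->'b', delta=(2-5)*13^1 mod 97 = 58, hash=85+58 mod 97 = 46

Answer: D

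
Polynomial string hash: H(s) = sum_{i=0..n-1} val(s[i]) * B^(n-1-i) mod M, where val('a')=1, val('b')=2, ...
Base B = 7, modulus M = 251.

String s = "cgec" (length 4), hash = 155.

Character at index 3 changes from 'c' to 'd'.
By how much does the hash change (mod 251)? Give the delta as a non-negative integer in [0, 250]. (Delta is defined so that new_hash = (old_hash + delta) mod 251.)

Answer: 1

Derivation:
Delta formula: (val(new) - val(old)) * B^(n-1-k) mod M
  val('d') - val('c') = 4 - 3 = 1
  B^(n-1-k) = 7^0 mod 251 = 1
  Delta = 1 * 1 mod 251 = 1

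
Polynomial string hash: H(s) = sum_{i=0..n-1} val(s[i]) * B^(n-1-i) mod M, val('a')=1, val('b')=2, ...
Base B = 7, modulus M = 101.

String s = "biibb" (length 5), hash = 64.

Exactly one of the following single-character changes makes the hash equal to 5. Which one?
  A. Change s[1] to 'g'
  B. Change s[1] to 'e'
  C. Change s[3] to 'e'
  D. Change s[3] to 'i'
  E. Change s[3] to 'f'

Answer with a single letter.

Option A: s[1]='i'->'g', delta=(7-9)*7^3 mod 101 = 21, hash=64+21 mod 101 = 85
Option B: s[1]='i'->'e', delta=(5-9)*7^3 mod 101 = 42, hash=64+42 mod 101 = 5 <-- target
Option C: s[3]='b'->'e', delta=(5-2)*7^1 mod 101 = 21, hash=64+21 mod 101 = 85
Option D: s[3]='b'->'i', delta=(9-2)*7^1 mod 101 = 49, hash=64+49 mod 101 = 12
Option E: s[3]='b'->'f', delta=(6-2)*7^1 mod 101 = 28, hash=64+28 mod 101 = 92

Answer: B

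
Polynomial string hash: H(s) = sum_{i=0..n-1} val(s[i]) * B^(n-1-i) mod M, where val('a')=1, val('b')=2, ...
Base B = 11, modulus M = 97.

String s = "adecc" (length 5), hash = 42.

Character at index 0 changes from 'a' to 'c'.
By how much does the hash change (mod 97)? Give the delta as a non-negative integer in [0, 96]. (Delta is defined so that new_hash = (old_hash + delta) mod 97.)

Answer: 85

Derivation:
Delta formula: (val(new) - val(old)) * B^(n-1-k) mod M
  val('c') - val('a') = 3 - 1 = 2
  B^(n-1-k) = 11^4 mod 97 = 91
  Delta = 2 * 91 mod 97 = 85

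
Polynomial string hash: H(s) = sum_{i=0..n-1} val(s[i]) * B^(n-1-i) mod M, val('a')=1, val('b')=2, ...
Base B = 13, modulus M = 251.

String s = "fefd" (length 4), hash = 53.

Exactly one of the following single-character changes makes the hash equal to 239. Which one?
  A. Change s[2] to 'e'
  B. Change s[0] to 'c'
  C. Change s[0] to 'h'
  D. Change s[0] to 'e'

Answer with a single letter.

Answer: B

Derivation:
Option A: s[2]='f'->'e', delta=(5-6)*13^1 mod 251 = 238, hash=53+238 mod 251 = 40
Option B: s[0]='f'->'c', delta=(3-6)*13^3 mod 251 = 186, hash=53+186 mod 251 = 239 <-- target
Option C: s[0]='f'->'h', delta=(8-6)*13^3 mod 251 = 127, hash=53+127 mod 251 = 180
Option D: s[0]='f'->'e', delta=(5-6)*13^3 mod 251 = 62, hash=53+62 mod 251 = 115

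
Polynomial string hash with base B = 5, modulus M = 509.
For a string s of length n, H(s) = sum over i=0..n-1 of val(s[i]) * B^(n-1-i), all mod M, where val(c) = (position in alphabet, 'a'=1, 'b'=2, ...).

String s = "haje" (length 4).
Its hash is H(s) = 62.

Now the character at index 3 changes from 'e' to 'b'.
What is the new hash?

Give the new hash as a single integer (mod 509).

val('e') = 5, val('b') = 2
Position k = 3, exponent = n-1-k = 0
B^0 mod M = 5^0 mod 509 = 1
Delta = (2 - 5) * 1 mod 509 = 506
New hash = (62 + 506) mod 509 = 59

Answer: 59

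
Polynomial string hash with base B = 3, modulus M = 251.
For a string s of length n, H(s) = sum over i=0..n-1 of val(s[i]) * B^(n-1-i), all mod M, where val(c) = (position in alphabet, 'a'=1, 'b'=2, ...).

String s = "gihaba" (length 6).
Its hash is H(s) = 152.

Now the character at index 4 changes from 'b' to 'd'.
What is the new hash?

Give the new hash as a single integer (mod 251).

Answer: 158

Derivation:
val('b') = 2, val('d') = 4
Position k = 4, exponent = n-1-k = 1
B^1 mod M = 3^1 mod 251 = 3
Delta = (4 - 2) * 3 mod 251 = 6
New hash = (152 + 6) mod 251 = 158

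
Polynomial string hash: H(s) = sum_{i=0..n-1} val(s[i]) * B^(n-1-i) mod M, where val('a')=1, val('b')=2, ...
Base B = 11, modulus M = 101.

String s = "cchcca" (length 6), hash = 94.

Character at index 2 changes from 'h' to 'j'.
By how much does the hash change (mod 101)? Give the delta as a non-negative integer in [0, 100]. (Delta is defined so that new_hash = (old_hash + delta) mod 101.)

Answer: 36

Derivation:
Delta formula: (val(new) - val(old)) * B^(n-1-k) mod M
  val('j') - val('h') = 10 - 8 = 2
  B^(n-1-k) = 11^3 mod 101 = 18
  Delta = 2 * 18 mod 101 = 36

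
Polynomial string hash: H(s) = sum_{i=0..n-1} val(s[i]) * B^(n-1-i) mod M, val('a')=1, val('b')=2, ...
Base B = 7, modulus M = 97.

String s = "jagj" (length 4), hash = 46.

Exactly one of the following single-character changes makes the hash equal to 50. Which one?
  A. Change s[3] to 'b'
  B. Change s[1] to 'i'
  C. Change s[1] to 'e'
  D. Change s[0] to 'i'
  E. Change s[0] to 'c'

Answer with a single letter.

Answer: B

Derivation:
Option A: s[3]='j'->'b', delta=(2-10)*7^0 mod 97 = 89, hash=46+89 mod 97 = 38
Option B: s[1]='a'->'i', delta=(9-1)*7^2 mod 97 = 4, hash=46+4 mod 97 = 50 <-- target
Option C: s[1]='a'->'e', delta=(5-1)*7^2 mod 97 = 2, hash=46+2 mod 97 = 48
Option D: s[0]='j'->'i', delta=(9-10)*7^3 mod 97 = 45, hash=46+45 mod 97 = 91
Option E: s[0]='j'->'c', delta=(3-10)*7^3 mod 97 = 24, hash=46+24 mod 97 = 70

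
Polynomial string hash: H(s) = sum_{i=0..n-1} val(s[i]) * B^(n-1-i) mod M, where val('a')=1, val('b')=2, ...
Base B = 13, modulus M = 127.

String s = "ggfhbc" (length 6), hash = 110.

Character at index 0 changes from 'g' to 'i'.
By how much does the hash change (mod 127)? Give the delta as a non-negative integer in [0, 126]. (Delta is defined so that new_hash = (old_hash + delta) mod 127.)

Answer: 17

Derivation:
Delta formula: (val(new) - val(old)) * B^(n-1-k) mod M
  val('i') - val('g') = 9 - 7 = 2
  B^(n-1-k) = 13^5 mod 127 = 72
  Delta = 2 * 72 mod 127 = 17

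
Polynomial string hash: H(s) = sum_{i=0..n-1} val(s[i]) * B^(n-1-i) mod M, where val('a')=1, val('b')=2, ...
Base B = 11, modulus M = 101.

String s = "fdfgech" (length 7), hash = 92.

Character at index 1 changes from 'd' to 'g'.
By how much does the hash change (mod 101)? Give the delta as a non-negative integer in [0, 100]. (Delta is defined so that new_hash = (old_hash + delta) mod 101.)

Delta formula: (val(new) - val(old)) * B^(n-1-k) mod M
  val('g') - val('d') = 7 - 4 = 3
  B^(n-1-k) = 11^5 mod 101 = 57
  Delta = 3 * 57 mod 101 = 70

Answer: 70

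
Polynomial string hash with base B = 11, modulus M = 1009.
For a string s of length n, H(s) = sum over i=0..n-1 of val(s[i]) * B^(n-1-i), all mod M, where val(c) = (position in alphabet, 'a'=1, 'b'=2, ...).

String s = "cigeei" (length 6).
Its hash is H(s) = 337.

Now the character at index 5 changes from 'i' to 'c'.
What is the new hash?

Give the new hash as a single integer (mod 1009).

val('i') = 9, val('c') = 3
Position k = 5, exponent = n-1-k = 0
B^0 mod M = 11^0 mod 1009 = 1
Delta = (3 - 9) * 1 mod 1009 = 1003
New hash = (337 + 1003) mod 1009 = 331

Answer: 331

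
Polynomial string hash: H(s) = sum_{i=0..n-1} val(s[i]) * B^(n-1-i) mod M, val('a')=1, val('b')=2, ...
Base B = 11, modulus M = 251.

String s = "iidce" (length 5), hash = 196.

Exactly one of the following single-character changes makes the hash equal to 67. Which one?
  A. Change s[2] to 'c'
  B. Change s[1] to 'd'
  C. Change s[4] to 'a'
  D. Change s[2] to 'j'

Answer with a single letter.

Answer: B

Derivation:
Option A: s[2]='d'->'c', delta=(3-4)*11^2 mod 251 = 130, hash=196+130 mod 251 = 75
Option B: s[1]='i'->'d', delta=(4-9)*11^3 mod 251 = 122, hash=196+122 mod 251 = 67 <-- target
Option C: s[4]='e'->'a', delta=(1-5)*11^0 mod 251 = 247, hash=196+247 mod 251 = 192
Option D: s[2]='d'->'j', delta=(10-4)*11^2 mod 251 = 224, hash=196+224 mod 251 = 169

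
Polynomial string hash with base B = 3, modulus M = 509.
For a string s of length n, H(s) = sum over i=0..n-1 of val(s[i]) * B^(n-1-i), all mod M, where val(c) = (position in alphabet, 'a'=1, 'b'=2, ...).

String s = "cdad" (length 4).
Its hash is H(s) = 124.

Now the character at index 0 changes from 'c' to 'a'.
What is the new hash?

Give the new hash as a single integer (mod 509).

Answer: 70

Derivation:
val('c') = 3, val('a') = 1
Position k = 0, exponent = n-1-k = 3
B^3 mod M = 3^3 mod 509 = 27
Delta = (1 - 3) * 27 mod 509 = 455
New hash = (124 + 455) mod 509 = 70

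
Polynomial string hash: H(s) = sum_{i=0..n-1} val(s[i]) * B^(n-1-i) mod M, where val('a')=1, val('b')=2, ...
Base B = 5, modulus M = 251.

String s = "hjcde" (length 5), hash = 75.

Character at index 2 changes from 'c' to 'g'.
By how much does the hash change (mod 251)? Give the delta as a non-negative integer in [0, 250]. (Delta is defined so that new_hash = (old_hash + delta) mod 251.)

Answer: 100

Derivation:
Delta formula: (val(new) - val(old)) * B^(n-1-k) mod M
  val('g') - val('c') = 7 - 3 = 4
  B^(n-1-k) = 5^2 mod 251 = 25
  Delta = 4 * 25 mod 251 = 100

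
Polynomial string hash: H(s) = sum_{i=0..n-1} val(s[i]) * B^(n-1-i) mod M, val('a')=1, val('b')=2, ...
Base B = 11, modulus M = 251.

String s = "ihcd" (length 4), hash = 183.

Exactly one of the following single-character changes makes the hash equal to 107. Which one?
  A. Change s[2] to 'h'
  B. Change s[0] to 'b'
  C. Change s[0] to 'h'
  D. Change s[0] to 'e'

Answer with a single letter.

Answer: C

Derivation:
Option A: s[2]='c'->'h', delta=(8-3)*11^1 mod 251 = 55, hash=183+55 mod 251 = 238
Option B: s[0]='i'->'b', delta=(2-9)*11^3 mod 251 = 221, hash=183+221 mod 251 = 153
Option C: s[0]='i'->'h', delta=(8-9)*11^3 mod 251 = 175, hash=183+175 mod 251 = 107 <-- target
Option D: s[0]='i'->'e', delta=(5-9)*11^3 mod 251 = 198, hash=183+198 mod 251 = 130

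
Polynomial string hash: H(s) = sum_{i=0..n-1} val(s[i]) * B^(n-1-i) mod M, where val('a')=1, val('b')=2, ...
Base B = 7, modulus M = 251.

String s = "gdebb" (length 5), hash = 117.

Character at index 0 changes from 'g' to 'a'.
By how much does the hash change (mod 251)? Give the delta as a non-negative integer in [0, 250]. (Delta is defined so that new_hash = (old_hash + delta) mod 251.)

Answer: 152

Derivation:
Delta formula: (val(new) - val(old)) * B^(n-1-k) mod M
  val('a') - val('g') = 1 - 7 = -6
  B^(n-1-k) = 7^4 mod 251 = 142
  Delta = -6 * 142 mod 251 = 152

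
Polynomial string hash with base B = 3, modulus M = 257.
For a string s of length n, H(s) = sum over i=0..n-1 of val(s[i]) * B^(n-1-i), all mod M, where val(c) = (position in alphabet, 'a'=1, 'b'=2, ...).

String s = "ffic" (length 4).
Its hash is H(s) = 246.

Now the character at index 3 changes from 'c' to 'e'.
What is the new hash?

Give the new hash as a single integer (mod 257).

val('c') = 3, val('e') = 5
Position k = 3, exponent = n-1-k = 0
B^0 mod M = 3^0 mod 257 = 1
Delta = (5 - 3) * 1 mod 257 = 2
New hash = (246 + 2) mod 257 = 248

Answer: 248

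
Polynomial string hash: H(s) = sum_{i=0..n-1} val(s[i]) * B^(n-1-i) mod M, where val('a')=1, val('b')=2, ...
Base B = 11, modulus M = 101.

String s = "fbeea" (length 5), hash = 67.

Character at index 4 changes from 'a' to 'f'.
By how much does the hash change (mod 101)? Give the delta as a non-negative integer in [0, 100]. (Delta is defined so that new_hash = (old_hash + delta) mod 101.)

Delta formula: (val(new) - val(old)) * B^(n-1-k) mod M
  val('f') - val('a') = 6 - 1 = 5
  B^(n-1-k) = 11^0 mod 101 = 1
  Delta = 5 * 1 mod 101 = 5

Answer: 5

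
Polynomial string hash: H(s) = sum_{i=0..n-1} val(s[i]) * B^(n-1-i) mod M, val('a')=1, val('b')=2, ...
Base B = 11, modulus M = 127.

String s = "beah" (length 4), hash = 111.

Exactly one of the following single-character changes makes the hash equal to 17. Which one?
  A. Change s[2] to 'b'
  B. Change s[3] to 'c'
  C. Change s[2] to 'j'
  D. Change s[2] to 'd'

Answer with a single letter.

Answer: D

Derivation:
Option A: s[2]='a'->'b', delta=(2-1)*11^1 mod 127 = 11, hash=111+11 mod 127 = 122
Option B: s[3]='h'->'c', delta=(3-8)*11^0 mod 127 = 122, hash=111+122 mod 127 = 106
Option C: s[2]='a'->'j', delta=(10-1)*11^1 mod 127 = 99, hash=111+99 mod 127 = 83
Option D: s[2]='a'->'d', delta=(4-1)*11^1 mod 127 = 33, hash=111+33 mod 127 = 17 <-- target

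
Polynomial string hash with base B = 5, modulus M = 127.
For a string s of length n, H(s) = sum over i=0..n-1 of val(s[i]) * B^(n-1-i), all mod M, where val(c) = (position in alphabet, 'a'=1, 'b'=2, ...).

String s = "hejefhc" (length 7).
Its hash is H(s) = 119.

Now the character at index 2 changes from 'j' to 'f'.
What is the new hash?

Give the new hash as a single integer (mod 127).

Answer: 32

Derivation:
val('j') = 10, val('f') = 6
Position k = 2, exponent = n-1-k = 4
B^4 mod M = 5^4 mod 127 = 117
Delta = (6 - 10) * 117 mod 127 = 40
New hash = (119 + 40) mod 127 = 32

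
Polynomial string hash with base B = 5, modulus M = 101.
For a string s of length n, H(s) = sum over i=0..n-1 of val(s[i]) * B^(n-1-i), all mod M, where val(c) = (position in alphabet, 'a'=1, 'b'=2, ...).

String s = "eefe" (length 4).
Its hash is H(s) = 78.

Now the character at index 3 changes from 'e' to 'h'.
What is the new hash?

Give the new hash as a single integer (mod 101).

val('e') = 5, val('h') = 8
Position k = 3, exponent = n-1-k = 0
B^0 mod M = 5^0 mod 101 = 1
Delta = (8 - 5) * 1 mod 101 = 3
New hash = (78 + 3) mod 101 = 81

Answer: 81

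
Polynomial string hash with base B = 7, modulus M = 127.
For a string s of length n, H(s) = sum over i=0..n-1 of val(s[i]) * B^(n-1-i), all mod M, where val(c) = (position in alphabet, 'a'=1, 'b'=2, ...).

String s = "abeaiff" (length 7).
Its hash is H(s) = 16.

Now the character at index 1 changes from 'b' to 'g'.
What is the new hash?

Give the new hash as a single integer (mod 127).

Answer: 104

Derivation:
val('b') = 2, val('g') = 7
Position k = 1, exponent = n-1-k = 5
B^5 mod M = 7^5 mod 127 = 43
Delta = (7 - 2) * 43 mod 127 = 88
New hash = (16 + 88) mod 127 = 104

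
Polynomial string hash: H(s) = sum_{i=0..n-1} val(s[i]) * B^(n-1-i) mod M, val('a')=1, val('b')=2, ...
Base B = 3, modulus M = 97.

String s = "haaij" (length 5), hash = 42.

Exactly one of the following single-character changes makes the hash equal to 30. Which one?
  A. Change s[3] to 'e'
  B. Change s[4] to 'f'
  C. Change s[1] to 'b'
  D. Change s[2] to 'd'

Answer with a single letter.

Option A: s[3]='i'->'e', delta=(5-9)*3^1 mod 97 = 85, hash=42+85 mod 97 = 30 <-- target
Option B: s[4]='j'->'f', delta=(6-10)*3^0 mod 97 = 93, hash=42+93 mod 97 = 38
Option C: s[1]='a'->'b', delta=(2-1)*3^3 mod 97 = 27, hash=42+27 mod 97 = 69
Option D: s[2]='a'->'d', delta=(4-1)*3^2 mod 97 = 27, hash=42+27 mod 97 = 69

Answer: A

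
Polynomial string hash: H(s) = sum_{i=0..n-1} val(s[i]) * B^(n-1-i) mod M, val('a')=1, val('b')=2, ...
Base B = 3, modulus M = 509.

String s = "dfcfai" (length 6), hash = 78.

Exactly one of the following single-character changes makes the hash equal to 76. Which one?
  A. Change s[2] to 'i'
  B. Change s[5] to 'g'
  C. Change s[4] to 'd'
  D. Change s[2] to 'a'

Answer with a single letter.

Answer: B

Derivation:
Option A: s[2]='c'->'i', delta=(9-3)*3^3 mod 509 = 162, hash=78+162 mod 509 = 240
Option B: s[5]='i'->'g', delta=(7-9)*3^0 mod 509 = 507, hash=78+507 mod 509 = 76 <-- target
Option C: s[4]='a'->'d', delta=(4-1)*3^1 mod 509 = 9, hash=78+9 mod 509 = 87
Option D: s[2]='c'->'a', delta=(1-3)*3^3 mod 509 = 455, hash=78+455 mod 509 = 24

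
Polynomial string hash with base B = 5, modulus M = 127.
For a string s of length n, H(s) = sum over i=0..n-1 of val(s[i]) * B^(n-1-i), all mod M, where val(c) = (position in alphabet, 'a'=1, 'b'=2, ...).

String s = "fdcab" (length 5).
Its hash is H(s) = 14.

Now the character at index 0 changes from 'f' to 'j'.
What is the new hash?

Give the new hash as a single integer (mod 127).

val('f') = 6, val('j') = 10
Position k = 0, exponent = n-1-k = 4
B^4 mod M = 5^4 mod 127 = 117
Delta = (10 - 6) * 117 mod 127 = 87
New hash = (14 + 87) mod 127 = 101

Answer: 101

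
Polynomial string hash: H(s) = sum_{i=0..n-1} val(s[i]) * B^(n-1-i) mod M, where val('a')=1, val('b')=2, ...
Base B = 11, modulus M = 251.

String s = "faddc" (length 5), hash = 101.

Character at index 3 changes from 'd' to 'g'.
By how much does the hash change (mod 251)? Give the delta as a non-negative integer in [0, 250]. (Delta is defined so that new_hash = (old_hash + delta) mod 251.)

Answer: 33

Derivation:
Delta formula: (val(new) - val(old)) * B^(n-1-k) mod M
  val('g') - val('d') = 7 - 4 = 3
  B^(n-1-k) = 11^1 mod 251 = 11
  Delta = 3 * 11 mod 251 = 33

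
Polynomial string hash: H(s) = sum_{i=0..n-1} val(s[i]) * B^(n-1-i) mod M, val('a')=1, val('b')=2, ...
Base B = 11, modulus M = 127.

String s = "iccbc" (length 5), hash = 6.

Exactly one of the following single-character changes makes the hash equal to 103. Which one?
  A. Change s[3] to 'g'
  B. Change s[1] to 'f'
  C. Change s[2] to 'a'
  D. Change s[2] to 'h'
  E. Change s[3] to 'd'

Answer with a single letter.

Answer: D

Derivation:
Option A: s[3]='b'->'g', delta=(7-2)*11^1 mod 127 = 55, hash=6+55 mod 127 = 61
Option B: s[1]='c'->'f', delta=(6-3)*11^3 mod 127 = 56, hash=6+56 mod 127 = 62
Option C: s[2]='c'->'a', delta=(1-3)*11^2 mod 127 = 12, hash=6+12 mod 127 = 18
Option D: s[2]='c'->'h', delta=(8-3)*11^2 mod 127 = 97, hash=6+97 mod 127 = 103 <-- target
Option E: s[3]='b'->'d', delta=(4-2)*11^1 mod 127 = 22, hash=6+22 mod 127 = 28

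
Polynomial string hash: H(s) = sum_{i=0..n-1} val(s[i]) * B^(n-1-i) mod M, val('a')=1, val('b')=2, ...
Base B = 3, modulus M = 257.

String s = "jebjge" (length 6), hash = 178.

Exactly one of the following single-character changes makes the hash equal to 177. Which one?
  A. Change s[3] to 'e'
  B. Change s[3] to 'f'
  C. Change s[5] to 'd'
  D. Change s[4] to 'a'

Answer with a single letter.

Answer: C

Derivation:
Option A: s[3]='j'->'e', delta=(5-10)*3^2 mod 257 = 212, hash=178+212 mod 257 = 133
Option B: s[3]='j'->'f', delta=(6-10)*3^2 mod 257 = 221, hash=178+221 mod 257 = 142
Option C: s[5]='e'->'d', delta=(4-5)*3^0 mod 257 = 256, hash=178+256 mod 257 = 177 <-- target
Option D: s[4]='g'->'a', delta=(1-7)*3^1 mod 257 = 239, hash=178+239 mod 257 = 160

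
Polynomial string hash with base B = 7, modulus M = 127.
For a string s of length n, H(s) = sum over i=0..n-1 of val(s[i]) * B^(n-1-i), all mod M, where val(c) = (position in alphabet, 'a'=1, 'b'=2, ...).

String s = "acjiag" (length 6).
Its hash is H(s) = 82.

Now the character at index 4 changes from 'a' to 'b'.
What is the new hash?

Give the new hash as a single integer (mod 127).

Answer: 89

Derivation:
val('a') = 1, val('b') = 2
Position k = 4, exponent = n-1-k = 1
B^1 mod M = 7^1 mod 127 = 7
Delta = (2 - 1) * 7 mod 127 = 7
New hash = (82 + 7) mod 127 = 89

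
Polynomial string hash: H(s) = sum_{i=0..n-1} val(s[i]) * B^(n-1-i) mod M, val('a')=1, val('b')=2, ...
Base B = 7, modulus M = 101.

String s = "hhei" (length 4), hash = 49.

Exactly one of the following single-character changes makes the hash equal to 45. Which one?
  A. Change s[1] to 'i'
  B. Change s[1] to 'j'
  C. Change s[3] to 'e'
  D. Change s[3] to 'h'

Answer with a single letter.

Option A: s[1]='h'->'i', delta=(9-8)*7^2 mod 101 = 49, hash=49+49 mod 101 = 98
Option B: s[1]='h'->'j', delta=(10-8)*7^2 mod 101 = 98, hash=49+98 mod 101 = 46
Option C: s[3]='i'->'e', delta=(5-9)*7^0 mod 101 = 97, hash=49+97 mod 101 = 45 <-- target
Option D: s[3]='i'->'h', delta=(8-9)*7^0 mod 101 = 100, hash=49+100 mod 101 = 48

Answer: C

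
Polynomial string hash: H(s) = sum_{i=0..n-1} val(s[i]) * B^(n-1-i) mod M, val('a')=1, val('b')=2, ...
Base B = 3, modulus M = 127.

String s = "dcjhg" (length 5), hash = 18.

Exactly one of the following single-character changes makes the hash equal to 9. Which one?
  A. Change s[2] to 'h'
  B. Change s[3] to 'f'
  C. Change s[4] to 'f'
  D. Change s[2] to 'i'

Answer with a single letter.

Option A: s[2]='j'->'h', delta=(8-10)*3^2 mod 127 = 109, hash=18+109 mod 127 = 0
Option B: s[3]='h'->'f', delta=(6-8)*3^1 mod 127 = 121, hash=18+121 mod 127 = 12
Option C: s[4]='g'->'f', delta=(6-7)*3^0 mod 127 = 126, hash=18+126 mod 127 = 17
Option D: s[2]='j'->'i', delta=(9-10)*3^2 mod 127 = 118, hash=18+118 mod 127 = 9 <-- target

Answer: D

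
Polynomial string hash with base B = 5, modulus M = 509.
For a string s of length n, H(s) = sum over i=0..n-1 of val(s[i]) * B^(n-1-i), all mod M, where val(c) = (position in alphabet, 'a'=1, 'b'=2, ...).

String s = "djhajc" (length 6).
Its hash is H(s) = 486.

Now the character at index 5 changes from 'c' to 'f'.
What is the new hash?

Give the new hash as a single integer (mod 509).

Answer: 489

Derivation:
val('c') = 3, val('f') = 6
Position k = 5, exponent = n-1-k = 0
B^0 mod M = 5^0 mod 509 = 1
Delta = (6 - 3) * 1 mod 509 = 3
New hash = (486 + 3) mod 509 = 489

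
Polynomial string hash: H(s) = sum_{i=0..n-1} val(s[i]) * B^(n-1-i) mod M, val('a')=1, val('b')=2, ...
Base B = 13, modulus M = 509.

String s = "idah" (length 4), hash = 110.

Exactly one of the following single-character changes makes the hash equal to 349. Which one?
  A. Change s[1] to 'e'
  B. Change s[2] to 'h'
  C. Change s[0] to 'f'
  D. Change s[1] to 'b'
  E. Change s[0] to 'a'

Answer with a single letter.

Answer: E

Derivation:
Option A: s[1]='d'->'e', delta=(5-4)*13^2 mod 509 = 169, hash=110+169 mod 509 = 279
Option B: s[2]='a'->'h', delta=(8-1)*13^1 mod 509 = 91, hash=110+91 mod 509 = 201
Option C: s[0]='i'->'f', delta=(6-9)*13^3 mod 509 = 26, hash=110+26 mod 509 = 136
Option D: s[1]='d'->'b', delta=(2-4)*13^2 mod 509 = 171, hash=110+171 mod 509 = 281
Option E: s[0]='i'->'a', delta=(1-9)*13^3 mod 509 = 239, hash=110+239 mod 509 = 349 <-- target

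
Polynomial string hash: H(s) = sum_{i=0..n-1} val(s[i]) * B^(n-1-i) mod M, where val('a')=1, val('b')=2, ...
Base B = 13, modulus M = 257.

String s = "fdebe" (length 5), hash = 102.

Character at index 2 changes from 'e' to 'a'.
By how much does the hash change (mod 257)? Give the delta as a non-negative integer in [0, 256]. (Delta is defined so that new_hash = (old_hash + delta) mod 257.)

Delta formula: (val(new) - val(old)) * B^(n-1-k) mod M
  val('a') - val('e') = 1 - 5 = -4
  B^(n-1-k) = 13^2 mod 257 = 169
  Delta = -4 * 169 mod 257 = 95

Answer: 95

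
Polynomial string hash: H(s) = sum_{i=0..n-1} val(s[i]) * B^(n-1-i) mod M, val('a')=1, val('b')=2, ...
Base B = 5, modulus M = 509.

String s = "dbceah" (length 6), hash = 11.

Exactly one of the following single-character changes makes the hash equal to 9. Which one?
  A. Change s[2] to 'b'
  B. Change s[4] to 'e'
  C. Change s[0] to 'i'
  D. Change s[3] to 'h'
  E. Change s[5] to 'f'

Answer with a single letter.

Option A: s[2]='c'->'b', delta=(2-3)*5^3 mod 509 = 384, hash=11+384 mod 509 = 395
Option B: s[4]='a'->'e', delta=(5-1)*5^1 mod 509 = 20, hash=11+20 mod 509 = 31
Option C: s[0]='d'->'i', delta=(9-4)*5^5 mod 509 = 355, hash=11+355 mod 509 = 366
Option D: s[3]='e'->'h', delta=(8-5)*5^2 mod 509 = 75, hash=11+75 mod 509 = 86
Option E: s[5]='h'->'f', delta=(6-8)*5^0 mod 509 = 507, hash=11+507 mod 509 = 9 <-- target

Answer: E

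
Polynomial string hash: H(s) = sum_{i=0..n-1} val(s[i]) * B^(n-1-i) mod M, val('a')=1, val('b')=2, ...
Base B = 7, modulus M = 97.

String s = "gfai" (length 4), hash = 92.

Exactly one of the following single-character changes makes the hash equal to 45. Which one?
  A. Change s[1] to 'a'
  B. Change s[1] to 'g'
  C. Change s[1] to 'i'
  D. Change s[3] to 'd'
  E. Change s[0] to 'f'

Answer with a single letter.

Option A: s[1]='f'->'a', delta=(1-6)*7^2 mod 97 = 46, hash=92+46 mod 97 = 41
Option B: s[1]='f'->'g', delta=(7-6)*7^2 mod 97 = 49, hash=92+49 mod 97 = 44
Option C: s[1]='f'->'i', delta=(9-6)*7^2 mod 97 = 50, hash=92+50 mod 97 = 45 <-- target
Option D: s[3]='i'->'d', delta=(4-9)*7^0 mod 97 = 92, hash=92+92 mod 97 = 87
Option E: s[0]='g'->'f', delta=(6-7)*7^3 mod 97 = 45, hash=92+45 mod 97 = 40

Answer: C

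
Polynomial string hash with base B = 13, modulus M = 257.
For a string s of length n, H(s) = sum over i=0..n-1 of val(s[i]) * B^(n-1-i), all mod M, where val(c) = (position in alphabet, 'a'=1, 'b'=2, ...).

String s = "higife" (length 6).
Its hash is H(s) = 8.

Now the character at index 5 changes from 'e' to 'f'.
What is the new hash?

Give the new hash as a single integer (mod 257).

val('e') = 5, val('f') = 6
Position k = 5, exponent = n-1-k = 0
B^0 mod M = 13^0 mod 257 = 1
Delta = (6 - 5) * 1 mod 257 = 1
New hash = (8 + 1) mod 257 = 9

Answer: 9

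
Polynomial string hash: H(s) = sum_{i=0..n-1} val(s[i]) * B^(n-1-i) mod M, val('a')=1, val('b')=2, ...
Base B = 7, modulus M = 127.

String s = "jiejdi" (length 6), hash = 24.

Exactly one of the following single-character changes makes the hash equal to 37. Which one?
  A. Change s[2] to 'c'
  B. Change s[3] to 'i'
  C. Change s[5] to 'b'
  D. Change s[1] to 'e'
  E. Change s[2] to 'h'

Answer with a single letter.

Answer: E

Derivation:
Option A: s[2]='e'->'c', delta=(3-5)*7^3 mod 127 = 76, hash=24+76 mod 127 = 100
Option B: s[3]='j'->'i', delta=(9-10)*7^2 mod 127 = 78, hash=24+78 mod 127 = 102
Option C: s[5]='i'->'b', delta=(2-9)*7^0 mod 127 = 120, hash=24+120 mod 127 = 17
Option D: s[1]='i'->'e', delta=(5-9)*7^4 mod 127 = 48, hash=24+48 mod 127 = 72
Option E: s[2]='e'->'h', delta=(8-5)*7^3 mod 127 = 13, hash=24+13 mod 127 = 37 <-- target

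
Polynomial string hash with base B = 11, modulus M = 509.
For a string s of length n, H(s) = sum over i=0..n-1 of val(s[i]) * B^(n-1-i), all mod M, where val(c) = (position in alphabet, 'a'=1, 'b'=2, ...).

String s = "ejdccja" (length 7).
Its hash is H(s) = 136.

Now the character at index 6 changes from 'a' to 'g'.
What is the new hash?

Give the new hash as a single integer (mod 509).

Answer: 142

Derivation:
val('a') = 1, val('g') = 7
Position k = 6, exponent = n-1-k = 0
B^0 mod M = 11^0 mod 509 = 1
Delta = (7 - 1) * 1 mod 509 = 6
New hash = (136 + 6) mod 509 = 142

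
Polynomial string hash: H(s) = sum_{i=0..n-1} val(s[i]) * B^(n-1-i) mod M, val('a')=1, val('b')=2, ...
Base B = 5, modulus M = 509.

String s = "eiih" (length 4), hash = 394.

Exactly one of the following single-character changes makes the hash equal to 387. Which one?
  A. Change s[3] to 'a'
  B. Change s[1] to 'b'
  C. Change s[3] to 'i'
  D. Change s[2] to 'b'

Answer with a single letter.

Answer: A

Derivation:
Option A: s[3]='h'->'a', delta=(1-8)*5^0 mod 509 = 502, hash=394+502 mod 509 = 387 <-- target
Option B: s[1]='i'->'b', delta=(2-9)*5^2 mod 509 = 334, hash=394+334 mod 509 = 219
Option C: s[3]='h'->'i', delta=(9-8)*5^0 mod 509 = 1, hash=394+1 mod 509 = 395
Option D: s[2]='i'->'b', delta=(2-9)*5^1 mod 509 = 474, hash=394+474 mod 509 = 359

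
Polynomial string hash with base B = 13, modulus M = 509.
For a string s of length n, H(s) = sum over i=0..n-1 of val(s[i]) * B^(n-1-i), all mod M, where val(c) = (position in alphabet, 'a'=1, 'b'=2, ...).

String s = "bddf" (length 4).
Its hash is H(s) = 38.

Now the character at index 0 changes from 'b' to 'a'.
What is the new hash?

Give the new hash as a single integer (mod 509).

Answer: 386

Derivation:
val('b') = 2, val('a') = 1
Position k = 0, exponent = n-1-k = 3
B^3 mod M = 13^3 mod 509 = 161
Delta = (1 - 2) * 161 mod 509 = 348
New hash = (38 + 348) mod 509 = 386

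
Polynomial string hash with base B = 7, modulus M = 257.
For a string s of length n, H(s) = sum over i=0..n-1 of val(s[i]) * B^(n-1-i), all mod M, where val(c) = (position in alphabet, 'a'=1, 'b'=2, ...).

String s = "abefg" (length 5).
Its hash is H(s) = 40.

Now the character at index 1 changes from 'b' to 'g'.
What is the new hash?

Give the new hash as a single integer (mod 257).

val('b') = 2, val('g') = 7
Position k = 1, exponent = n-1-k = 3
B^3 mod M = 7^3 mod 257 = 86
Delta = (7 - 2) * 86 mod 257 = 173
New hash = (40 + 173) mod 257 = 213

Answer: 213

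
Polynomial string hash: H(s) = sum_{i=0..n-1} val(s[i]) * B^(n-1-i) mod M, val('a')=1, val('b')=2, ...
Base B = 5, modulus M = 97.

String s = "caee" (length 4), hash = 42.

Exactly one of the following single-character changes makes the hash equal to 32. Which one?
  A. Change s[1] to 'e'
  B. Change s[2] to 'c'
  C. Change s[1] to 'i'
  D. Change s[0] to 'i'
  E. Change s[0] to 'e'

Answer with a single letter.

Answer: B

Derivation:
Option A: s[1]='a'->'e', delta=(5-1)*5^2 mod 97 = 3, hash=42+3 mod 97 = 45
Option B: s[2]='e'->'c', delta=(3-5)*5^1 mod 97 = 87, hash=42+87 mod 97 = 32 <-- target
Option C: s[1]='a'->'i', delta=(9-1)*5^2 mod 97 = 6, hash=42+6 mod 97 = 48
Option D: s[0]='c'->'i', delta=(9-3)*5^3 mod 97 = 71, hash=42+71 mod 97 = 16
Option E: s[0]='c'->'e', delta=(5-3)*5^3 mod 97 = 56, hash=42+56 mod 97 = 1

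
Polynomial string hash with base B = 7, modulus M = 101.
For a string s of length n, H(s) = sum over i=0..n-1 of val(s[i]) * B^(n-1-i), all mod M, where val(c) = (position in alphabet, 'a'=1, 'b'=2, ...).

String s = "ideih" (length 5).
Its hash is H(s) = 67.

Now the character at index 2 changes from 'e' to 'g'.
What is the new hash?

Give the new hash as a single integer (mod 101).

val('e') = 5, val('g') = 7
Position k = 2, exponent = n-1-k = 2
B^2 mod M = 7^2 mod 101 = 49
Delta = (7 - 5) * 49 mod 101 = 98
New hash = (67 + 98) mod 101 = 64

Answer: 64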